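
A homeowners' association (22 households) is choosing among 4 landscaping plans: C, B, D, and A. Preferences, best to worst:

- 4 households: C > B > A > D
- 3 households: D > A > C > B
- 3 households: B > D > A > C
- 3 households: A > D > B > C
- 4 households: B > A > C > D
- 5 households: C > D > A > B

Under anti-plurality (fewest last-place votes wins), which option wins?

A

Last-place votes: C 6, B 8, D 8, A 0.
A is ranked last by the fewest voters, so A wins.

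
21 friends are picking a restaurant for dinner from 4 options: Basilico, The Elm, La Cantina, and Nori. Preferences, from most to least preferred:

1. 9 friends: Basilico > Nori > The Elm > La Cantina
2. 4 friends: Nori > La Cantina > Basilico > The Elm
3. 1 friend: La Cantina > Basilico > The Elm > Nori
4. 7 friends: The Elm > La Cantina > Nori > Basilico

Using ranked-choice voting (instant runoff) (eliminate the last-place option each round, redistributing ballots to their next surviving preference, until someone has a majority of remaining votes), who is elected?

Round 1: Basilico 9, The Elm 7, La Cantina 1, Nori 4. Eliminate La Cantina.
Round 2: Basilico 10, The Elm 7, Nori 4. Eliminate Nori.
Round 3: Basilico 14, The Elm 7. Basilico has a majority.

Basilico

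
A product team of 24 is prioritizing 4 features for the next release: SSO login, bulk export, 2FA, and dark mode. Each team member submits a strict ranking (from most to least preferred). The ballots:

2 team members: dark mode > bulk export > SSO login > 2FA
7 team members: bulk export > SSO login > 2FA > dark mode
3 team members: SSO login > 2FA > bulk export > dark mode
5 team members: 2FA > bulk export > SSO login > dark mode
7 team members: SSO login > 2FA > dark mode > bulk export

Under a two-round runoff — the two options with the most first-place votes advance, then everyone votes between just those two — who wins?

Round 1 first-place votes: SSO login 10, bulk export 7, 2FA 5, dark mode 2.
SSO login and bulk export advance.
Runoff: SSO login is preferred to bulk export by 10 voters; bulk export by 14.
bulk export wins the runoff.

bulk export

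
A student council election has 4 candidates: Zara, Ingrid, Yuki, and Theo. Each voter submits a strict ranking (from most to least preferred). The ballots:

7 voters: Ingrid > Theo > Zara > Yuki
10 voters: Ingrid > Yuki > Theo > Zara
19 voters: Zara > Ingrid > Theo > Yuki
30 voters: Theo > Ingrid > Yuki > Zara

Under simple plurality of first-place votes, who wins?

First-place votes: Zara 19, Ingrid 17, Yuki 0, Theo 30.
Theo has the most first-place votes.

Theo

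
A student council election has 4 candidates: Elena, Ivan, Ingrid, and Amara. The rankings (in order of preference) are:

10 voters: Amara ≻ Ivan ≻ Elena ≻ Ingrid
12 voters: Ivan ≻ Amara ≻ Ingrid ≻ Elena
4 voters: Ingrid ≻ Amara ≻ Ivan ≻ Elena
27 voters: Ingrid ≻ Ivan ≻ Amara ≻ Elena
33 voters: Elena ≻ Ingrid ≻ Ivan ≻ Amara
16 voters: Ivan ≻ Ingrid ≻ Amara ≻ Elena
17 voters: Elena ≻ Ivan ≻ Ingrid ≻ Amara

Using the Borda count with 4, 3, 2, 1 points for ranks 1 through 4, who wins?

Ivan

Elena: 10·2 + 12·1 + 4·1 + 27·1 + 33·4 + 16·1 + 17·4 = 279
Ivan: 10·3 + 12·4 + 4·2 + 27·3 + 33·2 + 16·4 + 17·3 = 348
Ingrid: 10·1 + 12·2 + 4·4 + 27·4 + 33·3 + 16·3 + 17·2 = 339
Amara: 10·4 + 12·3 + 4·3 + 27·2 + 33·1 + 16·2 + 17·1 = 224
Ivan has the highest Borda score (348).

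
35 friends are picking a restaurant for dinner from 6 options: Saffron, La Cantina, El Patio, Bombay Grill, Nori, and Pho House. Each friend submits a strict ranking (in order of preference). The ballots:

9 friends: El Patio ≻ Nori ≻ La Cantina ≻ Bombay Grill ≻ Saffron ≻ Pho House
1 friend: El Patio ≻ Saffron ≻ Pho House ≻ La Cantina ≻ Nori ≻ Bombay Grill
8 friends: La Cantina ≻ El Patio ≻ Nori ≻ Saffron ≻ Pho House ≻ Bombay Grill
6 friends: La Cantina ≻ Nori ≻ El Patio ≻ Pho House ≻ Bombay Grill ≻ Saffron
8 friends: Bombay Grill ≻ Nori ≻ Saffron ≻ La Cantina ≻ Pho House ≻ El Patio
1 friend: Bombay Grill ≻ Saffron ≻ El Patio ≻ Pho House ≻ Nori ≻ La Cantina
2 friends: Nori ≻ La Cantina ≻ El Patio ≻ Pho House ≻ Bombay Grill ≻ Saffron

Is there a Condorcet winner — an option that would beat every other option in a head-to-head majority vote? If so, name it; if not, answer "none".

none

Checking pairwise contests:
La Cantina beats Saffron 25–10.
Nori beats La Cantina 20–15.
La Cantina beats El Patio 24–11.
La Cantina beats Bombay Grill 26–9.
El Patio beats Nori 19–16.
Saffron beats Pho House 27–8.
Every option loses at least one head-to-head, so there is no Condorcet winner.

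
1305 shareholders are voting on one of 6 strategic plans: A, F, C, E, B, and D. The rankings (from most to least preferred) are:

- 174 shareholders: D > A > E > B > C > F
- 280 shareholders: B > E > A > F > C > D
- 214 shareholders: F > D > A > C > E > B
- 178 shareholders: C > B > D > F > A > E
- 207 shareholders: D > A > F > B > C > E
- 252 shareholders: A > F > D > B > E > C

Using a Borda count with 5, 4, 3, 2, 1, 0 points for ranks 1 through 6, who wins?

A

A: 174·4 + 280·3 + 214·3 + 178·1 + 207·4 + 252·5 = 4444
F: 174·0 + 280·2 + 214·5 + 178·2 + 207·3 + 252·4 = 3615
C: 174·1 + 280·1 + 214·2 + 178·5 + 207·1 + 252·0 = 1979
E: 174·3 + 280·4 + 214·1 + 178·0 + 207·0 + 252·1 = 2108
B: 174·2 + 280·5 + 214·0 + 178·4 + 207·2 + 252·2 = 3378
D: 174·5 + 280·0 + 214·4 + 178·3 + 207·5 + 252·3 = 4051
A has the highest Borda score (4444).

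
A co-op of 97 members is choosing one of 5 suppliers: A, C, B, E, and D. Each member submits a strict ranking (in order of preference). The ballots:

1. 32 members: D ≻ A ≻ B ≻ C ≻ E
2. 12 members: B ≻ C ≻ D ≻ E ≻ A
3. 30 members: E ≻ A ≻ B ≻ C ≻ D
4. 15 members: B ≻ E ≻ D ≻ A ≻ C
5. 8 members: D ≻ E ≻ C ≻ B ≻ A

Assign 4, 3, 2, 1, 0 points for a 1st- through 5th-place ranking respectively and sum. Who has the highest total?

A: 32·3 + 12·0 + 30·3 + 15·1 + 8·0 = 201
C: 32·1 + 12·3 + 30·1 + 15·0 + 8·2 = 114
B: 32·2 + 12·4 + 30·2 + 15·4 + 8·1 = 240
E: 32·0 + 12·1 + 30·4 + 15·3 + 8·3 = 201
D: 32·4 + 12·2 + 30·0 + 15·2 + 8·4 = 214
B has the highest Borda score (240).

B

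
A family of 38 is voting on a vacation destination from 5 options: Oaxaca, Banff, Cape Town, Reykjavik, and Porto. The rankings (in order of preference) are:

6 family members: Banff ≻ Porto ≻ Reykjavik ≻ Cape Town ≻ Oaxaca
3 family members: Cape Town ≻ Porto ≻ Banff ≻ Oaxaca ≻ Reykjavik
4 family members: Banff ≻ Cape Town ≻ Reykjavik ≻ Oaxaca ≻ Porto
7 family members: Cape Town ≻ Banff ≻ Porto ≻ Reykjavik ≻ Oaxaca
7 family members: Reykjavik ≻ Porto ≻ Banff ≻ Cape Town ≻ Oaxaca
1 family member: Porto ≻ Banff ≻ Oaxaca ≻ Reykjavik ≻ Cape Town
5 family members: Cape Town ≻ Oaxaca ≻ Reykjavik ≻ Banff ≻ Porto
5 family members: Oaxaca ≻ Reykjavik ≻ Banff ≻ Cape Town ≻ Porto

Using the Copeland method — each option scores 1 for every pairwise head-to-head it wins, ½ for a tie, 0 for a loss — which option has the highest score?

Oaxaca: loses to Banff, Cape Town, Reykjavik, and Porto → score 0.
Banff: beats Oaxaca, Cape Town, Reykjavik, and Porto → score 4.
Cape Town: beats Oaxaca and Porto; ties Reykjavik; loses to Banff → score 2.5.
Reykjavik: beats Oaxaca and Porto; ties Cape Town; loses to Banff → score 2.5.
Porto: beats Oaxaca; loses to Banff, Cape Town, and Reykjavik → score 1.
Banff has the best pairwise record.

Banff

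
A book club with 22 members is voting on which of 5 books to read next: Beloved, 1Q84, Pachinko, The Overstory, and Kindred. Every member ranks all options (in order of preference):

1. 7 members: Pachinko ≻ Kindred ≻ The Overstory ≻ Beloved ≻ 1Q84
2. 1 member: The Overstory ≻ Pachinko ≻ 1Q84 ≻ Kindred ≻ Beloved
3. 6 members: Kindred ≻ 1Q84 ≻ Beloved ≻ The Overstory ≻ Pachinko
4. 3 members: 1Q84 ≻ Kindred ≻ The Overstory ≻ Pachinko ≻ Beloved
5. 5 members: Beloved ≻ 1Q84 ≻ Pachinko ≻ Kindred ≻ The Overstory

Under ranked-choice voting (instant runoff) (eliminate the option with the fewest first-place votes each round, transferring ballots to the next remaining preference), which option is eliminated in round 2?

Round 1: Beloved 5, 1Q84 3, Pachinko 7, The Overstory 1, Kindred 6. Eliminate The Overstory.
Round 2: Beloved 5, 1Q84 3, Pachinko 8, Kindred 6. Eliminate 1Q84.

1Q84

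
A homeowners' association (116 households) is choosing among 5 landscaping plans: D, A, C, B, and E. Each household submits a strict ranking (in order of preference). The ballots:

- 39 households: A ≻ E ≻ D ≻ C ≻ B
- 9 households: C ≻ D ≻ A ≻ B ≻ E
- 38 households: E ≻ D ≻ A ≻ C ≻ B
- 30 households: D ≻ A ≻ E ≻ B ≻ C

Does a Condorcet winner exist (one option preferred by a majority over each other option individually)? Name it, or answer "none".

none

Checking pairwise contests:
E beats D 77–39.
D beats A 77–39.
D beats C 107–9.
D beats B 116–0.
A beats E 78–38.
Every option loses at least one head-to-head, so there is no Condorcet winner.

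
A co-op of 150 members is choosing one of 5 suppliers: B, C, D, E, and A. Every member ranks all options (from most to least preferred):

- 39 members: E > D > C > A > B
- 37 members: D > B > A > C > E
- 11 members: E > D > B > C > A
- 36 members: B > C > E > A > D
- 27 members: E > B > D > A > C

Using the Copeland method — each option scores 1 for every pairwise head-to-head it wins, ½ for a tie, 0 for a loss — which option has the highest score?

E

B: beats C and A; loses to D and E → score 2.
C: beats A; loses to B, D, and E → score 1.
D: beats B, C, and A; loses to E → score 3.
E: beats B, C, D, and A → score 4.
A: loses to B, C, D, and E → score 0.
E has the best pairwise record.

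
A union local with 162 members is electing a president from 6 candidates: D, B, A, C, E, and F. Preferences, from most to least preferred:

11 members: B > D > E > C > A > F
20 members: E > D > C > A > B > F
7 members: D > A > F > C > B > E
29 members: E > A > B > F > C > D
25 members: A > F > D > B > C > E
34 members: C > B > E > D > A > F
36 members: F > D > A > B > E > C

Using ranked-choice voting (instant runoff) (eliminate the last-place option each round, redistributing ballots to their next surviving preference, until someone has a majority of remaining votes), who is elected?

E

Round 1: D 7, B 11, A 25, C 34, E 49, F 36. Eliminate D.
Round 2: B 11, A 32, C 34, E 49, F 36. Eliminate B.
Round 3: A 32, C 34, E 60, F 36. Eliminate A.
Round 4: C 34, E 60, F 68. Eliminate C.
Round 5: E 94, F 68. E has a majority.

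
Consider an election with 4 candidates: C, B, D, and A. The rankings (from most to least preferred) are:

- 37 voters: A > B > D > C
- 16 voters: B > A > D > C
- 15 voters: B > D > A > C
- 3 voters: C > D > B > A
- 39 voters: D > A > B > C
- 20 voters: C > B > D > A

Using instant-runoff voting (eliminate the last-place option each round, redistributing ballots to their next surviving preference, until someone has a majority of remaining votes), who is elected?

Round 1: C 23, B 31, D 39, A 37. Eliminate C.
Round 2: B 51, D 42, A 37. Eliminate A.
Round 3: B 88, D 42. B has a majority.

B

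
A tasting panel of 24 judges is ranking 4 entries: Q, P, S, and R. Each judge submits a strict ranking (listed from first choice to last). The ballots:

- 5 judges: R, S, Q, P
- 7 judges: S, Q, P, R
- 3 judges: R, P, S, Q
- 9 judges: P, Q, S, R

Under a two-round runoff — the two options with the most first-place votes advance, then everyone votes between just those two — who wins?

P

Round 1 first-place votes: Q 0, P 9, S 7, R 8.
P and R advance.
Runoff: P is preferred to R by 16 voters; R by 8.
P wins the runoff.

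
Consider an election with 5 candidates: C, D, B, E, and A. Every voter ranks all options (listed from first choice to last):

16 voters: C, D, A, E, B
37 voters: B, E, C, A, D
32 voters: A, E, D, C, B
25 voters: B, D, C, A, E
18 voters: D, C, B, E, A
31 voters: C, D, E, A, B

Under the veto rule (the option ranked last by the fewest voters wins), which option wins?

C

Last-place votes: C 0, D 37, B 79, E 25, A 18.
C is ranked last by the fewest voters, so C wins.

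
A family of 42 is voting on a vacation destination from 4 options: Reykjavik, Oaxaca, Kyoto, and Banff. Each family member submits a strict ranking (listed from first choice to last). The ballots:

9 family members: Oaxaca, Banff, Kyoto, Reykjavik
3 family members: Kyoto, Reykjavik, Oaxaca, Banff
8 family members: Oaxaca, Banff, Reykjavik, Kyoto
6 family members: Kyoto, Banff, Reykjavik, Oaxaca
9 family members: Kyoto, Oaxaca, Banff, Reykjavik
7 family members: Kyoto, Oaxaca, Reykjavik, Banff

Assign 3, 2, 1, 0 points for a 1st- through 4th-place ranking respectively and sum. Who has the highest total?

Reykjavik: 9·0 + 3·2 + 8·1 + 6·1 + 9·0 + 7·1 = 27
Oaxaca: 9·3 + 3·1 + 8·3 + 6·0 + 9·2 + 7·2 = 86
Kyoto: 9·1 + 3·3 + 8·0 + 6·3 + 9·3 + 7·3 = 84
Banff: 9·2 + 3·0 + 8·2 + 6·2 + 9·1 + 7·0 = 55
Oaxaca has the highest Borda score (86).

Oaxaca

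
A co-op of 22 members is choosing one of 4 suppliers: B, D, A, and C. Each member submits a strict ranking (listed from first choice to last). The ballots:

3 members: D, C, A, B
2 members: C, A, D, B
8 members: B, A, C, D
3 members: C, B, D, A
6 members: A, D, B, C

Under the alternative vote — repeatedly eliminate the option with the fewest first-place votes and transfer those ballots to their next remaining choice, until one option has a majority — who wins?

B

Round 1: B 8, D 3, A 6, C 5. Eliminate D.
Round 2: B 8, A 6, C 8. Eliminate A.
Round 3: B 14, C 8. B has a majority.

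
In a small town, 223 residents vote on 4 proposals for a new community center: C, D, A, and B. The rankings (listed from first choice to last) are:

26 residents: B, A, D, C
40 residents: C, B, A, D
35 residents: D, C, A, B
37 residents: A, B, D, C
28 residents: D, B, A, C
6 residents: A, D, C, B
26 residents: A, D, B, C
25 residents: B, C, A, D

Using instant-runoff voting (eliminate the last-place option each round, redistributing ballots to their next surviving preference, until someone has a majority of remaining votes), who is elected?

Round 1: C 40, D 63, A 69, B 51. Eliminate C.
Round 2: D 63, A 69, B 91. Eliminate D.
Round 3: A 104, B 119. B has a majority.

B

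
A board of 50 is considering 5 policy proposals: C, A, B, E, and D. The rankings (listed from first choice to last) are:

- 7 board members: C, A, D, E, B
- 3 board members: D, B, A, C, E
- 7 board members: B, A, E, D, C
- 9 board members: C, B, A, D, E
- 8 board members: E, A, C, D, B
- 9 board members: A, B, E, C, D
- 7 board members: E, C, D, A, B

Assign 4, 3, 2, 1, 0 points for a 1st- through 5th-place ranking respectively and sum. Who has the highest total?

C: 7·4 + 3·1 + 7·0 + 9·4 + 8·2 + 9·1 + 7·3 = 113
A: 7·3 + 3·2 + 7·3 + 9·2 + 8·3 + 9·4 + 7·1 = 133
B: 7·0 + 3·3 + 7·4 + 9·3 + 8·0 + 9·3 + 7·0 = 91
E: 7·1 + 3·0 + 7·2 + 9·0 + 8·4 + 9·2 + 7·4 = 99
D: 7·2 + 3·4 + 7·1 + 9·1 + 8·1 + 9·0 + 7·2 = 64
A has the highest Borda score (133).

A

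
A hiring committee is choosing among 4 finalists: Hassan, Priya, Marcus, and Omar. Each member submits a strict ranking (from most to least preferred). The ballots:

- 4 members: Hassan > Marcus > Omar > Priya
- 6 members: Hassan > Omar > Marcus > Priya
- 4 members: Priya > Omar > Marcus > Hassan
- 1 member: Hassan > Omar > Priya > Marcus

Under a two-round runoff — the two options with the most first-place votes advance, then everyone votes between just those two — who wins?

Round 1 first-place votes: Hassan 11, Priya 4, Marcus 0, Omar 0.
Hassan and Priya advance.
Runoff: Hassan is preferred to Priya by 11 voters; Priya by 4.
Hassan wins the runoff.

Hassan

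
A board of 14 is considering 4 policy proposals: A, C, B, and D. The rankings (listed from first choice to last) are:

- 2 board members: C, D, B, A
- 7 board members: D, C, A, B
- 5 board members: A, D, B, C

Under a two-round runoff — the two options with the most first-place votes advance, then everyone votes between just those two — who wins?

D

Round 1 first-place votes: A 5, C 2, B 0, D 7.
D and A advance.
Runoff: D is preferred to A by 9 voters; A by 5.
D wins the runoff.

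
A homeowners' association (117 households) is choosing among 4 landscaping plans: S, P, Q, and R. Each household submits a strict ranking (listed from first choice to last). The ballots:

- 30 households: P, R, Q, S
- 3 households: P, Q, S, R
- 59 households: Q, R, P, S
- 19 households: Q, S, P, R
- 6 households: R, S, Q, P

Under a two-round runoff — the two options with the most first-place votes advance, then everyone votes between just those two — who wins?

Round 1 first-place votes: S 0, P 33, Q 78, R 6.
Q and P advance.
Runoff: Q is preferred to P by 84 voters; P by 33.
Q wins the runoff.

Q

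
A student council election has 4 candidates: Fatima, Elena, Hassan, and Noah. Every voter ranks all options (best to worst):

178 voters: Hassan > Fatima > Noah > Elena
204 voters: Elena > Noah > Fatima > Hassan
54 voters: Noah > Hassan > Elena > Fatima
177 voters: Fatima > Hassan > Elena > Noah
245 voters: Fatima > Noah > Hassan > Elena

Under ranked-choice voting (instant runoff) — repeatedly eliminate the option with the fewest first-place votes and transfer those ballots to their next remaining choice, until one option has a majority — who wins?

Fatima

Round 1: Fatima 422, Elena 204, Hassan 178, Noah 54. Eliminate Noah.
Round 2: Fatima 422, Elena 204, Hassan 232. Eliminate Elena.
Round 3: Fatima 626, Hassan 232. Fatima has a majority.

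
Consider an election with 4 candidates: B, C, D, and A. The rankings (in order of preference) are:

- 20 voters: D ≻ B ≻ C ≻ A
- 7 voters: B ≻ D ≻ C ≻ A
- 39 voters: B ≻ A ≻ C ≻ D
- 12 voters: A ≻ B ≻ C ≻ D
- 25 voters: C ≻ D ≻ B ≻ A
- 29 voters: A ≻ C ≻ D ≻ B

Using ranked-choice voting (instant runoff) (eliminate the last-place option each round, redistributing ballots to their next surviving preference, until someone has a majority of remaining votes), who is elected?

Round 1: B 46, C 25, D 20, A 41. Eliminate D.
Round 2: B 66, C 25, A 41. Eliminate C.
Round 3: B 91, A 41. B has a majority.

B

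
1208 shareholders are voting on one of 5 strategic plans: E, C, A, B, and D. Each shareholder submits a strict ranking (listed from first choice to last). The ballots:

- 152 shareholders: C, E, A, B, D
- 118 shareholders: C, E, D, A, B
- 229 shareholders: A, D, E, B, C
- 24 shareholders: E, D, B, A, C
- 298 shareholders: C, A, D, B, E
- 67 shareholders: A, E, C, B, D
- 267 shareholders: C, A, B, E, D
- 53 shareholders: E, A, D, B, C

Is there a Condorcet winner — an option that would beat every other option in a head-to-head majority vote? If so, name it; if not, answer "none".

C vs E: 835–373 for C.
C vs A: 835–373 for C.
C vs B: 902–306 for C.
C vs D: 902–306 for C.
C beats every other option head-to-head.

C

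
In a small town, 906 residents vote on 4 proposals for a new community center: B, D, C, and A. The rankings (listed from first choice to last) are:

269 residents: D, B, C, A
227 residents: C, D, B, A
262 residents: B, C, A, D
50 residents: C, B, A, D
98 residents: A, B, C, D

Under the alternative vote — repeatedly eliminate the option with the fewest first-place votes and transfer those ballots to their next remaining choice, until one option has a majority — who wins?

Round 1: B 262, D 269, C 277, A 98. Eliminate A.
Round 2: B 360, D 269, C 277. Eliminate D.
Round 3: B 629, C 277. B has a majority.

B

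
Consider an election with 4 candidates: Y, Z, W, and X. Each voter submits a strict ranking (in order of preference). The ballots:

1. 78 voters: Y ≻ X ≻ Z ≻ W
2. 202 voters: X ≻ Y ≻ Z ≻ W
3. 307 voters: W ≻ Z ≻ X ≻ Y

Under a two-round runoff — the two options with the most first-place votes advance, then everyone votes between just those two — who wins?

Round 1 first-place votes: Y 78, Z 0, W 307, X 202.
W and X advance.
Runoff: W is preferred to X by 307 voters; X by 280.
W wins the runoff.

W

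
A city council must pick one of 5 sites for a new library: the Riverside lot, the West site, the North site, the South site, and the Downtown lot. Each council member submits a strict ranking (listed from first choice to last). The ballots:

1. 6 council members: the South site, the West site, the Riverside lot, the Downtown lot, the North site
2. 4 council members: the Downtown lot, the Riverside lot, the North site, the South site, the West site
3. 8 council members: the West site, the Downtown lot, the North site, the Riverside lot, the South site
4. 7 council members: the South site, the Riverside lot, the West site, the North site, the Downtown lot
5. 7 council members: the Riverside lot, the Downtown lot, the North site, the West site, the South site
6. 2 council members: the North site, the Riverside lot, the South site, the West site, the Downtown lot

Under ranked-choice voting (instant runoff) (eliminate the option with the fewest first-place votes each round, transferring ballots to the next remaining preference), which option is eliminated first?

Round 1: the Riverside lot 7, the West site 8, the North site 2, the South site 13, the Downtown lot 4. Eliminate the North site.

the North site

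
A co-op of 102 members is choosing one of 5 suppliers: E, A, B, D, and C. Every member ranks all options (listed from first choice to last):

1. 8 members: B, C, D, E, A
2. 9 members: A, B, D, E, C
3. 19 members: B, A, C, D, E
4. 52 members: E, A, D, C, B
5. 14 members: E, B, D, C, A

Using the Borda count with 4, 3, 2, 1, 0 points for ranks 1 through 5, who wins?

E: 8·1 + 9·1 + 19·0 + 52·4 + 14·4 = 281
A: 8·0 + 9·4 + 19·3 + 52·3 + 14·0 = 249
B: 8·4 + 9·3 + 19·4 + 52·0 + 14·3 = 177
D: 8·2 + 9·2 + 19·1 + 52·2 + 14·2 = 185
C: 8·3 + 9·0 + 19·2 + 52·1 + 14·1 = 128
E has the highest Borda score (281).

E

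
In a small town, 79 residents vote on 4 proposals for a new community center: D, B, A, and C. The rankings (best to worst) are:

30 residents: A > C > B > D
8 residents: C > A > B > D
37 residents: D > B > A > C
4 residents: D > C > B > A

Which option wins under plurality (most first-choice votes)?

D

First-place votes: D 41, B 0, A 30, C 8.
D has the most first-place votes.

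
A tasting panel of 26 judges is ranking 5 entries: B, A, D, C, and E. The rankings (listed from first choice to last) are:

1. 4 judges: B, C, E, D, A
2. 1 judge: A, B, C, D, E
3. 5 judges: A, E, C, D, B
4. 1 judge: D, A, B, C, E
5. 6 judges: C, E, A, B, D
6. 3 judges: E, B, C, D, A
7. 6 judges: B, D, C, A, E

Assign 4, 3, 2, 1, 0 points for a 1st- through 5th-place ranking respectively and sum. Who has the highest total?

B: 4·4 + 1·3 + 5·0 + 1·2 + 6·1 + 3·3 + 6·4 = 60
A: 4·0 + 1·4 + 5·4 + 1·3 + 6·2 + 3·0 + 6·1 = 45
D: 4·1 + 1·1 + 5·1 + 1·4 + 6·0 + 3·1 + 6·3 = 35
C: 4·3 + 1·2 + 5·2 + 1·1 + 6·4 + 3·2 + 6·2 = 67
E: 4·2 + 1·0 + 5·3 + 1·0 + 6·3 + 3·4 + 6·0 = 53
C has the highest Borda score (67).

C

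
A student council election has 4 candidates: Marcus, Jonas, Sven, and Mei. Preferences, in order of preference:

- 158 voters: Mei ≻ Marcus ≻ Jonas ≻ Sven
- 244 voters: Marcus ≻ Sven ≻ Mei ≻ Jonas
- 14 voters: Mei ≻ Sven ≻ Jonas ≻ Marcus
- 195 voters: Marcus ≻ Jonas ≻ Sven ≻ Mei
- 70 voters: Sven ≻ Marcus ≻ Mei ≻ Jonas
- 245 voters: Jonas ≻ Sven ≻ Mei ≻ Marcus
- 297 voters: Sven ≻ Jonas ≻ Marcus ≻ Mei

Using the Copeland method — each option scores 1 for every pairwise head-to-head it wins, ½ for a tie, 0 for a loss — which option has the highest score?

Sven

Marcus: beats Jonas and Mei; loses to Sven → score 2.
Jonas: beats Mei; loses to Marcus and Sven → score 1.
Sven: beats Marcus, Jonas, and Mei → score 3.
Mei: loses to Marcus, Jonas, and Sven → score 0.
Sven has the best pairwise record.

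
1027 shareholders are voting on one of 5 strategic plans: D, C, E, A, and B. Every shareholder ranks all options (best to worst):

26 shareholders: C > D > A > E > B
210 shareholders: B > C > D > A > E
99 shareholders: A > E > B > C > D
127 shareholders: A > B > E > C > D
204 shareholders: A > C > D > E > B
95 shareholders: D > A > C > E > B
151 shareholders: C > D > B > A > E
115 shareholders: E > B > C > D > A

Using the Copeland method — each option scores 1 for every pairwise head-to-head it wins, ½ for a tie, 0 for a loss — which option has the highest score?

A

D: beats E and A; loses to C and B → score 2.
C: beats D and E; loses to A and B → score 2.
E: beats B; loses to D, C, and A → score 1.
A: beats C, E, and B; loses to D → score 3.
B: beats D and C; loses to E and A → score 2.
A has the best pairwise record.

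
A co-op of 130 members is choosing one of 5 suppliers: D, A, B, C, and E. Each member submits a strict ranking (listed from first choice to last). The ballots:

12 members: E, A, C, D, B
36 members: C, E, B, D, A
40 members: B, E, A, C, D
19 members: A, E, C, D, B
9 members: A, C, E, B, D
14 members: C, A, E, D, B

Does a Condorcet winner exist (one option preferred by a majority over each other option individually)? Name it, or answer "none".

E

E vs D: 130–0 for E.
E vs A: 88–42 for E.
E vs B: 90–40 for E.
E vs C: 71–59 for E.
E beats every other option head-to-head.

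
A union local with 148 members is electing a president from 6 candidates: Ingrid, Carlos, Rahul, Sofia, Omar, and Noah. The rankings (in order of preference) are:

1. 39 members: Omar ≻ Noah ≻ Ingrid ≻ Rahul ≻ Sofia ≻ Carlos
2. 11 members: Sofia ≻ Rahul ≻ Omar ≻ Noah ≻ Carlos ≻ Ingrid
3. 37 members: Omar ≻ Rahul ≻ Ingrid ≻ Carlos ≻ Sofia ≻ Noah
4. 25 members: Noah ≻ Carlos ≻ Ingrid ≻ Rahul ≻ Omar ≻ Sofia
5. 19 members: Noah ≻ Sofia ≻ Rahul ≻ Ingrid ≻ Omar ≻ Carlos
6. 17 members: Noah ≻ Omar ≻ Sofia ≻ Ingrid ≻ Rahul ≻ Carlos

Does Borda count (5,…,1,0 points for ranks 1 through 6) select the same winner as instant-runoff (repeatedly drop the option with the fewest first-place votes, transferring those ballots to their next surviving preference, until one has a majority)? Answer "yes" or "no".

Borda — scores: Ingrid 375, Carlos 185, Rahul 394, Sofia 258, Omar 525, Noah 483. Winner: Omar.
Instant-runoff — R1 Ingrid 0, Carlos 0, Rahul 0, Sofia 11, Omar 76, Noah 61 (Omar winner). Winner: Omar.
The two methods agree.

yes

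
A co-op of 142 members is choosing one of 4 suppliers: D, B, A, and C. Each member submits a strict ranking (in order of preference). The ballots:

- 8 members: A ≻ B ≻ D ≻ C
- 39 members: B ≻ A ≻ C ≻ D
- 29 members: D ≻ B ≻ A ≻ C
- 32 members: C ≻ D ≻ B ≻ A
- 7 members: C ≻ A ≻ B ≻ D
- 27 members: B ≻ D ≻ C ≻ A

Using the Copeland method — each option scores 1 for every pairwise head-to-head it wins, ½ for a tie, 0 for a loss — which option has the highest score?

B

D: beats A; loses to B and C → score 1.
B: beats D, A, and C → score 3.
A: beats C; loses to D and B → score 1.
C: beats D; loses to B and A → score 1.
B has the best pairwise record.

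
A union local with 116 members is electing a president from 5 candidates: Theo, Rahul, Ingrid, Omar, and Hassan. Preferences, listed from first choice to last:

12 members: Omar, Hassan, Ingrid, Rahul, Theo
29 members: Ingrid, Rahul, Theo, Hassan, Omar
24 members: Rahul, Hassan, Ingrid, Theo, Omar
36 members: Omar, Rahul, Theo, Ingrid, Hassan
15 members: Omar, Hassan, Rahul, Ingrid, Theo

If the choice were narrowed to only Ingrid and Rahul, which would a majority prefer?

Rahul

Voters preferring Ingrid to Rahul: 41; preferring Rahul to Ingrid: 75.
Rahul wins the head-to-head.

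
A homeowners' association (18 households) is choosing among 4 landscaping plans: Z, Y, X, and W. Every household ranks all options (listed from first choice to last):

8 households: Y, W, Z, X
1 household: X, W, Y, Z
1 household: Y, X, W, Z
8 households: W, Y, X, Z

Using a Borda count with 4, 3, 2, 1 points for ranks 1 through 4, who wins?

Z: 8·2 + 1·1 + 1·1 + 8·1 = 26
Y: 8·4 + 1·2 + 1·4 + 8·3 = 62
X: 8·1 + 1·4 + 1·3 + 8·2 = 31
W: 8·3 + 1·3 + 1·2 + 8·4 = 61
Y has the highest Borda score (62).

Y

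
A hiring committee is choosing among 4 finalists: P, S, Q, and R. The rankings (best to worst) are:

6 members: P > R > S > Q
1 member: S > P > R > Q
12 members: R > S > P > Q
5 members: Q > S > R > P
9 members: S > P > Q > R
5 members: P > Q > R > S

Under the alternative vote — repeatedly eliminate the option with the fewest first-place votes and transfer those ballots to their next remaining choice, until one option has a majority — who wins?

Round 1: P 11, S 10, Q 5, R 12. Eliminate Q.
Round 2: P 11, S 15, R 12. Eliminate P.
Round 3: S 15, R 23. R has a majority.

R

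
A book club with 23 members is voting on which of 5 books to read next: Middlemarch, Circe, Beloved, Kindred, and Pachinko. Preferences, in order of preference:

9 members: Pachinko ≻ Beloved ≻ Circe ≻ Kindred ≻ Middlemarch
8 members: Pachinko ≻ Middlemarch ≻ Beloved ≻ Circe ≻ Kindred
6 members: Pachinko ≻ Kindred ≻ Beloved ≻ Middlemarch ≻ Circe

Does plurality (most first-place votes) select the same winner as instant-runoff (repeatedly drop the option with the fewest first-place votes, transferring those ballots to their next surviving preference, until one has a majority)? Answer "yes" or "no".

Plurality — first-place votes: Middlemarch 0, Circe 0, Beloved 0, Kindred 0, Pachinko 23. Winner: Pachinko.
Instant-runoff — R1 Middlemarch 0, Circe 0, Beloved 0, Kindred 0, Pachinko 23 (Pachinko winner). Winner: Pachinko.
The two methods agree.

yes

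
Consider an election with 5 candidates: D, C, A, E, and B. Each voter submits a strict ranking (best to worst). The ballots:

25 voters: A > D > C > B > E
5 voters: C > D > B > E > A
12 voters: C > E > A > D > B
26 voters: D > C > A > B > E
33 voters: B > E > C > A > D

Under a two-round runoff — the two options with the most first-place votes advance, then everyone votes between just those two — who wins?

D

Round 1 first-place votes: D 26, C 17, A 25, E 0, B 33.
B and D advance.
Runoff: B is preferred to D by 33 voters; D by 68.
D wins the runoff.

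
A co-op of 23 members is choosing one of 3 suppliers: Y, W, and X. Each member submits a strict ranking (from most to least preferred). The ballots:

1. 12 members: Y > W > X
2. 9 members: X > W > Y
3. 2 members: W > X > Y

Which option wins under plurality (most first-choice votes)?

First-place votes: Y 12, W 2, X 9.
Y has the most first-place votes.

Y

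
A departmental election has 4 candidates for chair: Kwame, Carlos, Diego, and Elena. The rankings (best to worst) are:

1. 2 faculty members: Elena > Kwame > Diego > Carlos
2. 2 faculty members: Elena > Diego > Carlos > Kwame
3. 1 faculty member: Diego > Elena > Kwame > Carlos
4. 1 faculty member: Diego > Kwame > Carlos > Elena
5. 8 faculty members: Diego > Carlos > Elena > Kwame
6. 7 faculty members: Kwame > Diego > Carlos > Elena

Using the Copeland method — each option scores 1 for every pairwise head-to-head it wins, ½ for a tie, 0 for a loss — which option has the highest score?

Diego

Kwame: beats Carlos; loses to Diego and Elena → score 1.
Carlos: beats Elena; loses to Kwame and Diego → score 1.
Diego: beats Kwame, Carlos, and Elena → score 3.
Elena: beats Kwame; loses to Carlos and Diego → score 1.
Diego has the best pairwise record.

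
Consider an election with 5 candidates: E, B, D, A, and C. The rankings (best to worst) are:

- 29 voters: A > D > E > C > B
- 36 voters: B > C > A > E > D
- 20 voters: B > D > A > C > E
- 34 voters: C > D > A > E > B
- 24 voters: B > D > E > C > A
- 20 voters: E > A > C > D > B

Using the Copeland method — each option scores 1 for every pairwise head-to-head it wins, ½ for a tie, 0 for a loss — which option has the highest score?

C

E: beats B; loses to D, A, and C → score 1.
B: loses to E, D, A, and C → score 0.
D: beats E and B; loses to A and C → score 2.
A: beats E, B, and D; loses to C → score 3.
C: beats E, B, D, and A → score 4.
C has the best pairwise record.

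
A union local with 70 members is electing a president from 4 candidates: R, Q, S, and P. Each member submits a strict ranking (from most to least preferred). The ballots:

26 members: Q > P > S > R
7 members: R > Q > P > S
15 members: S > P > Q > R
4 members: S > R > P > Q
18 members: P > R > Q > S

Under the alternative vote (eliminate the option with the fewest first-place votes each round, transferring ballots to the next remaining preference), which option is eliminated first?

Round 1: R 7, Q 26, S 19, P 18. Eliminate R.

R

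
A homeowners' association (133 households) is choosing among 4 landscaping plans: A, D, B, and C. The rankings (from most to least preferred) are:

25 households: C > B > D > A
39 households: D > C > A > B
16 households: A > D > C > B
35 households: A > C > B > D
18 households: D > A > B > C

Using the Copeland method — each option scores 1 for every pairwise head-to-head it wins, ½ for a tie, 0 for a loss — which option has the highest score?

A: beats B and C; loses to D → score 2.
D: beats A, B, and C → score 3.
B: loses to A, D, and C → score 0.
C: beats B; loses to A and D → score 1.
D has the best pairwise record.

D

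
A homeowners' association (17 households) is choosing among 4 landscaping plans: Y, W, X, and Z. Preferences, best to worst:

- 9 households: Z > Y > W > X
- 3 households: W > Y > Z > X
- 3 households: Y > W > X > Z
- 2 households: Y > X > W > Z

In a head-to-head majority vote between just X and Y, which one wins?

Voters preferring X to Y: 0; preferring Y to X: 17.
Y wins the head-to-head.

Y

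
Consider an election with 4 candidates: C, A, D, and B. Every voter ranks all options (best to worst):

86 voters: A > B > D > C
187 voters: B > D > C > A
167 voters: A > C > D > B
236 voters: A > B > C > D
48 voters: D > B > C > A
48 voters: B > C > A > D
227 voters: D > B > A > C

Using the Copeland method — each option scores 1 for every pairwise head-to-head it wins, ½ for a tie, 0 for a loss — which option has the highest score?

C: loses to A, D, and B → score 0.
A: beats C and D; loses to B → score 2.
D: beats C; loses to A and B → score 1.
B: beats C, A, and D → score 3.
B has the best pairwise record.

B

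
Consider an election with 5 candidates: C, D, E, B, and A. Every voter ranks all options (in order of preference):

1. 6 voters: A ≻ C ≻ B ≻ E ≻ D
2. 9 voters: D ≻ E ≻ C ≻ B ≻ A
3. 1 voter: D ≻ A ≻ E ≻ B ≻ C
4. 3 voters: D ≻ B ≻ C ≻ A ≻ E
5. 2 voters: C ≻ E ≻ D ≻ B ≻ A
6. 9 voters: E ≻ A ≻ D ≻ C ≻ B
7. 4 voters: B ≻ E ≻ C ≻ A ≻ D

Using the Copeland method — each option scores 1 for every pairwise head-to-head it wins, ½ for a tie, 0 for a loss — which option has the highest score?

E

C: beats B and A; loses to D and E → score 2.
D: beats C and B; loses to E and A → score 2.
E: beats C, D, B, and A → score 4.
B: beats A; loses to C, D, and E → score 1.
A: beats D; loses to C, E, and B → score 1.
E has the best pairwise record.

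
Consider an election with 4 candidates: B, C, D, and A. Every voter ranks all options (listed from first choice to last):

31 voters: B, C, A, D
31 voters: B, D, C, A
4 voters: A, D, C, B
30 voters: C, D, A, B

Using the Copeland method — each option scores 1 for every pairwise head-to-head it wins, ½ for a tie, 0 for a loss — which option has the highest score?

B

B: beats C, D, and A → score 3.
C: beats D and A; loses to B → score 2.
D: beats A; loses to B and C → score 1.
A: loses to B, C, and D → score 0.
B has the best pairwise record.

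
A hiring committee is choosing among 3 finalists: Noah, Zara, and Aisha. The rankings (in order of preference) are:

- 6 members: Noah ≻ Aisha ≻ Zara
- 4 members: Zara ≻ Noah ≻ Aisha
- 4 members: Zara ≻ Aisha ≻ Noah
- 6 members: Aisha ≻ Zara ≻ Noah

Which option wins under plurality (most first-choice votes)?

First-place votes: Noah 6, Zara 8, Aisha 6.
Zara has the most first-place votes.

Zara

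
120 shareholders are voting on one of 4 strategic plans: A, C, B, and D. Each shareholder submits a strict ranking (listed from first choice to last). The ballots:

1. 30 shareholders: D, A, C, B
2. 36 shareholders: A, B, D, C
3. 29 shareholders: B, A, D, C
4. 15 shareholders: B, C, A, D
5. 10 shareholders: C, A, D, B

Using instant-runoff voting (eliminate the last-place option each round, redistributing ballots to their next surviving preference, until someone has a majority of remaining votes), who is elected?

A

Round 1: A 36, C 10, B 44, D 30. Eliminate C.
Round 2: A 46, B 44, D 30. Eliminate D.
Round 3: A 76, B 44. A has a majority.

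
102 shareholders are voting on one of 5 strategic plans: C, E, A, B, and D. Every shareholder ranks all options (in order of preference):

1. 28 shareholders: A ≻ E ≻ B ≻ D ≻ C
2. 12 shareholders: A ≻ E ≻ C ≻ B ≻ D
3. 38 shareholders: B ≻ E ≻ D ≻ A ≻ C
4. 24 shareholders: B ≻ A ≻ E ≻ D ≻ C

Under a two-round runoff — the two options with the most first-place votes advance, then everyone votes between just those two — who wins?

B

Round 1 first-place votes: C 0, E 0, A 40, B 62, D 0.
B and A advance.
Runoff: B is preferred to A by 62 voters; A by 40.
B wins the runoff.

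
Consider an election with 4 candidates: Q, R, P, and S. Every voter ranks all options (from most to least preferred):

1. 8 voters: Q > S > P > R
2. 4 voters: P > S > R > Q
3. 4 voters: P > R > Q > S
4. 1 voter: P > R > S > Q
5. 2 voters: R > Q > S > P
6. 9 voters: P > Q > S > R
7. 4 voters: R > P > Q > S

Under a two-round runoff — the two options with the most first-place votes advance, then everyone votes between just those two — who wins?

P

Round 1 first-place votes: Q 8, R 6, P 18, S 0.
P and Q advance.
Runoff: P is preferred to Q by 22 voters; Q by 10.
P wins the runoff.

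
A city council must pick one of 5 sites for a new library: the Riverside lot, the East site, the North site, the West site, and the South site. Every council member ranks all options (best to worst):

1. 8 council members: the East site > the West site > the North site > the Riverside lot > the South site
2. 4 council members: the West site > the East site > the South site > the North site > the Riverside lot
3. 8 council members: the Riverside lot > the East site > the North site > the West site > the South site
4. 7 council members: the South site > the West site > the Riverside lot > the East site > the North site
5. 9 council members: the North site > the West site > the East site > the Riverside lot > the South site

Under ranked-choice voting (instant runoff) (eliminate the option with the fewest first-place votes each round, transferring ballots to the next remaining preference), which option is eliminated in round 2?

the South site

Round 1: the Riverside lot 8, the East site 8, the North site 9, the West site 4, the South site 7. Eliminate the West site.
Round 2: the Riverside lot 8, the East site 12, the North site 9, the South site 7. Eliminate the South site.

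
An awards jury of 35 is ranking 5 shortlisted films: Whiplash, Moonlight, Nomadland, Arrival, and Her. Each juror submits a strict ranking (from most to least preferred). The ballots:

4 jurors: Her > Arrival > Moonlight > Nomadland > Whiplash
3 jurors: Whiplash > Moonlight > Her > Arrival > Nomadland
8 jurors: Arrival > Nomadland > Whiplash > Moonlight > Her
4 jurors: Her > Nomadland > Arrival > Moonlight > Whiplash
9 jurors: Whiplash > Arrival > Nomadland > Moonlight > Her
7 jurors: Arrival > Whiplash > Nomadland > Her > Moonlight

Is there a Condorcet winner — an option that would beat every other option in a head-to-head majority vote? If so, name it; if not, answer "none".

Arrival

Arrival vs Whiplash: 23–12 for Arrival.
Arrival vs Moonlight: 32–3 for Arrival.
Arrival vs Nomadland: 31–4 for Arrival.
Arrival vs Her: 24–11 for Arrival.
Arrival beats every other option head-to-head.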